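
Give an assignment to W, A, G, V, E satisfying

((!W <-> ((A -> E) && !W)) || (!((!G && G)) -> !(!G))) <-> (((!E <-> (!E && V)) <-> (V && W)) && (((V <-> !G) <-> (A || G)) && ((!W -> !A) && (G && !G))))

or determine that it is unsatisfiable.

W=F, A=T, G=F, V=F, E=F

  ((!W <-> ((A -> E) && !W)) || (!((!G && G)) -> !(!G))) <-> (((!E <-> (!E && V)) <-> (V && W)) && (((V <-> !G) <-> (A || G)) && ((!W -> !A) && (G && !G)))) = True
    (!W <-> ((A -> E) && !W)) || (!((!G && G)) -> !(!G)) = False
      !W <-> ((A -> E) && !W) = False
        !W = True
        (A -> E) && !W = False
          A -> E = False
          !W = True
      !((!G && G)) -> !(!G) = False
        !((!G && G)) = True
          !G && G = False
            !G = True
        !(!G) = False
          !G = True
    ((!E <-> (!E && V)) <-> (V && W)) && (((V <-> !G) <-> (A || G)) && ((!W -> !A) && (G && !G))) = False
      (!E <-> (!E && V)) <-> (V && W) = True
        !E <-> (!E && V) = False
          !E = True
          !E && V = False
            !E = True
        V && W = False
      ((V <-> !G) <-> (A || G)) && ((!W -> !A) && (G && !G)) = False
        (V <-> !G) <-> (A || G) = False
          V <-> !G = False
            !G = True
          A || G = True
        (!W -> !A) && (G && !G) = False
          !W -> !A = False
            !W = True
            !A = False
          G && !G = False
            !G = True
The formula evaluates to True.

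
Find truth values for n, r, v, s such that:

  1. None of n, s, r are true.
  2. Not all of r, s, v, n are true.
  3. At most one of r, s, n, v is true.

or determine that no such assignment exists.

n=F, r=F, v=T, s=F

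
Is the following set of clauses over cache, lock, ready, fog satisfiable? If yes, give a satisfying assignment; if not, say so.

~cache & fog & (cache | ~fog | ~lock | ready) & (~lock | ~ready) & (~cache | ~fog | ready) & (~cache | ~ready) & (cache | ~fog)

Unsatisfiable

Case cache = True:
  Clause (~cache) is falsified — contradiction.
Case cache = False:
  (fog) forces fog = True.
  Clause (cache | ~fog) is falsified — contradiction.
Both cases fail, so the formula is unsatisfiable.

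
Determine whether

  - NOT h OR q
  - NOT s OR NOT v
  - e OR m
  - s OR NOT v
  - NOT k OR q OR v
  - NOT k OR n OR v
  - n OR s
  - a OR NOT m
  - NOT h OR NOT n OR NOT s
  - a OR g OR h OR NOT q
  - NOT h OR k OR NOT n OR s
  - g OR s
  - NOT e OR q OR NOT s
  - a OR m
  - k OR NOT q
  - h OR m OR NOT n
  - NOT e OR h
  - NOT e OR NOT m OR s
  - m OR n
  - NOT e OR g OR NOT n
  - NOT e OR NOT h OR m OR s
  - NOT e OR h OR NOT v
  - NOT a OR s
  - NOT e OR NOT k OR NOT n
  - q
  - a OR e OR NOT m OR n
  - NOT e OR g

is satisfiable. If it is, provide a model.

v = False; k = True; h = False; a = True; s = True; n = True; m = True; e = False; g = False; q = True

Unit clause (q) forces q = True.
In (k OR NOT q) only k is left, so k = True.
Try v = True:
  (NOT s OR NOT v) forces s = False.
  clause (s OR NOT v) is falsified — backtrack.
So v = False.
  then (NOT k OR n OR v) forces n = True.
  then (NOT e OR NOT k OR NOT n) forces e = False.
  then (e OR m) forces m = True.
  then (a OR NOT m) forces a = True.
  then (NOT a OR s) forces s = True.
  then (NOT h OR NOT n OR NOT s) forces h = False.
Set g = False.
All clauses satisfied.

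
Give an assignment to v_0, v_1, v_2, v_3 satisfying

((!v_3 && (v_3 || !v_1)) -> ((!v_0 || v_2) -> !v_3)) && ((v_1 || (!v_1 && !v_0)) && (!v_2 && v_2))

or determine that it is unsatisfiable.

UNSATISFIABLE

Case v_2 = True: the conjunct !v_2 is False.
Case v_2 = False: the conjunct v_2 is False.
Both cases fail — unsatisfiable.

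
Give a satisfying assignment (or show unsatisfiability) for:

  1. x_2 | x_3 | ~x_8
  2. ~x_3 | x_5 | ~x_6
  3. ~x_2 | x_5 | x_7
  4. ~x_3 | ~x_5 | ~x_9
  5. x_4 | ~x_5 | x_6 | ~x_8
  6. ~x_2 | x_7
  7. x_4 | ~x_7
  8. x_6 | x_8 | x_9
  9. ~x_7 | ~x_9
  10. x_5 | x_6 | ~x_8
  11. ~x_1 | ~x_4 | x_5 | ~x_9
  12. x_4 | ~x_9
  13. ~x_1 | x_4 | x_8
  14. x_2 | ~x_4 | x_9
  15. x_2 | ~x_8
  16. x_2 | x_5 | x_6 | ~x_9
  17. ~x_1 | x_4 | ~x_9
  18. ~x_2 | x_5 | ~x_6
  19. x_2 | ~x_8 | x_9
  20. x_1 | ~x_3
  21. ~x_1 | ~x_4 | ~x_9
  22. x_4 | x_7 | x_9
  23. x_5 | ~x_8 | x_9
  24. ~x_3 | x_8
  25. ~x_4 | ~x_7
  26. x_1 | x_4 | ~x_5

Set x_1 = False.
  then (x_1 | ~x_3) forces x_3 = False.
Try x_2 = True:
  (~x_2 | x_7) forces x_7 = True.
  (x_4 | ~x_7) forces x_4 = True.
  clause (~x_4 | ~x_7) is falsified — backtrack.
So x_2 = False.
  then (x_2 | x_3 | ~x_8) forces x_8 = False.
Try x_4 = False:
  (x_4 | ~x_7) forces x_7 = False.
  (x_4 | ~x_9) forces x_9 = False.
  clause (x_4 | x_7 | x_9) is falsified — backtrack.
So x_4 = True.
  then (x_2 | ~x_4 | x_9) forces x_9 = True.
  then (~x_4 | ~x_7) forces x_7 = False.
Set x_5 = True.
Set x_6 = False.
All clauses satisfied.

x_1 = False; x_2 = False; x_3 = False; x_4 = True; x_5 = True; x_6 = False; x_7 = False; x_8 = False; x_9 = True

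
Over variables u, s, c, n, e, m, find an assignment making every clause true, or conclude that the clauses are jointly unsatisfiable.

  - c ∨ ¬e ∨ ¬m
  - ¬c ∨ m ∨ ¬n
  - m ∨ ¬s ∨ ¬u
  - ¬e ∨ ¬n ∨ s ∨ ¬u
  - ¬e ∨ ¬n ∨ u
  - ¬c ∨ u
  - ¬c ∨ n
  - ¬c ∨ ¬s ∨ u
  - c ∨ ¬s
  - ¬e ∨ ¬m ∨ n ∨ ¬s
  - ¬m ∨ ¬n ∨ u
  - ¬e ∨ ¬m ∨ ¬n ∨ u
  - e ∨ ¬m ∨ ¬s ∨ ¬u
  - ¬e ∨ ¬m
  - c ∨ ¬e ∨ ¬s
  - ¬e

u = True; s = False; c = False; n = True; e = False; m = False

Unit clause (¬e) forces e = False.
Set u = True.
Set s = False.
Set c = False.
Set n = True.
Set m = False.
All clauses satisfied.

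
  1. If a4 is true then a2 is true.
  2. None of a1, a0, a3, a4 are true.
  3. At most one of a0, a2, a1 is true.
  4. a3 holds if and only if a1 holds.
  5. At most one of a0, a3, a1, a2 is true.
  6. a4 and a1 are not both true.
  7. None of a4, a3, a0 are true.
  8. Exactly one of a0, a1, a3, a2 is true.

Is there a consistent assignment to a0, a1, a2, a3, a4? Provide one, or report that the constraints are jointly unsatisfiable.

a0 = False, a1 = False, a2 = True, a3 = False, a4 = False

  (1) a4=F ⇒ a2: vacuous ✓
  (2) {a1, a0, a3, a4}: 0 true — none ✓
  (3) {a0, a2, a1}: 1 true — at most one ✓
  (4) a3=F, a1=F — same ✓
  (5) {a0, a3, a1, a2}: 1 true — at most one ✓
  (6) a4=F, a1=F — not both ✓
  (7) {a4, a3, a0}: 0 true — none ✓
  (8) {a0, a1, a3, a2}: 1 true — exactly one ✓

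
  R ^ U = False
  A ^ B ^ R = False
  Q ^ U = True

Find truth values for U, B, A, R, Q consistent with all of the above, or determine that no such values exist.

U: False; B: True; A: True; R: False; Q: True

R ^ U = F ^ F = False ✓
A ^ B ^ R = T ^ T ^ F = False ✓
Q ^ U = T ^ F = True ✓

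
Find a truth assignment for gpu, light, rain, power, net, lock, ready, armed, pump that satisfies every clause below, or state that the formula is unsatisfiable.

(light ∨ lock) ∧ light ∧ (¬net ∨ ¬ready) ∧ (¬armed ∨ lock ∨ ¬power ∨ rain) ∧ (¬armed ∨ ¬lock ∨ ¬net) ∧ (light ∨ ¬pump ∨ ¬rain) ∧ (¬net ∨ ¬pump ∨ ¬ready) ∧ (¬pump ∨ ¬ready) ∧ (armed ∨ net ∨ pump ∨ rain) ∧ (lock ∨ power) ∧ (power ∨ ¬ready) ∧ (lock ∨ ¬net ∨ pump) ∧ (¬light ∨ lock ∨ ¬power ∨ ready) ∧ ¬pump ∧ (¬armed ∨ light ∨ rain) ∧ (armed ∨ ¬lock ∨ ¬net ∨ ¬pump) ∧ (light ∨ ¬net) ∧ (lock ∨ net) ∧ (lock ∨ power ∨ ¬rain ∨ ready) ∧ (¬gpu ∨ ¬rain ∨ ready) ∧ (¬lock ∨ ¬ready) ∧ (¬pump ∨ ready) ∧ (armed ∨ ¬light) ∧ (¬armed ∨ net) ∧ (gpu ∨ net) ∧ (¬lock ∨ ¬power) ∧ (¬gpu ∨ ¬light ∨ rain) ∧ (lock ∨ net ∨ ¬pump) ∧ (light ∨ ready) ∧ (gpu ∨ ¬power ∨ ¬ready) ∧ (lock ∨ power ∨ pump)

UNSATISFIABLE

Case light = True:
  (¬pump) forces pump = False.
  (armed ∨ ¬light) forces armed = True.
  (¬armed ∨ net) forces net = True.
  (¬net ∨ ¬ready) forces ready = False.
  (¬armed ∨ ¬lock ∨ ¬net) forces lock = False.
  Clause (lock ∨ ¬net ∨ pump) is falsified — contradiction.
Case light = False:
  Clause (light) is falsified — contradiction.
Both cases fail, so the formula is unsatisfiable.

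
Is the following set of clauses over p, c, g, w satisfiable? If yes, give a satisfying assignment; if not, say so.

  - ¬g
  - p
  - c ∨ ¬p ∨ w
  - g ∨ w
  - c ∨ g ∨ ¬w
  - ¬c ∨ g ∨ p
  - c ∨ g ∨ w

Unit clause (¬g) forces g = False.
Unit clause (p) forces p = True.
In (g ∨ w) only w is left, so w = True.
In (c ∨ g ∨ ¬w) only c is left, so c = True.
Check each clause:
  (¬g): ¬g holds.
  (p): p holds.
  (c ∨ ¬p ∨ w): c holds.
  (g ∨ w): w holds.
  (c ∨ g ∨ ¬w): c holds.
  (¬c ∨ g ∨ p): p holds.
  (c ∨ g ∨ w): c holds.
All clauses satisfied.

p: True; c: True; g: False; w: True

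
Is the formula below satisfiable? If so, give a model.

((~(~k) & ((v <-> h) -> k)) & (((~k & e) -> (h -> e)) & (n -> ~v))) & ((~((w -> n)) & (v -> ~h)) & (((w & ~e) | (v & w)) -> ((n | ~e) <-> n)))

k = True, w = True, n = False, e = True, v = False, h = False

  (~(~k) & ((v <-> h) -> k)) & (((~k & e) -> (h -> e)) & (n -> ~v)) = True
    ~(~k) & ((v <-> h) -> k) = True
      ~(~k) = True
        ~k = False
      (v <-> h) -> k = True
        v <-> h = True
    ((~k & e) -> (h -> e)) & (n -> ~v) = True
      (~k & e) -> (h -> e) = True
        ~k & e = False
          ~k = False
        h -> e = True
      n -> ~v = True
        ~v = True
  (~((w -> n)) & (v -> ~h)) & (((w & ~e) | (v & w)) -> ((n | ~e) <-> n)) = True
    ~((w -> n)) & (v -> ~h) = True
      ~((w -> n)) = True
        w -> n = False
      v -> ~h = True
        ~h = True
    ((w & ~e) | (v & w)) -> ((n | ~e) <-> n) = True
      (w & ~e) | (v & w) = False
        w & ~e = False
          ~e = False
        v & w = False
      (n | ~e) <-> n = True
        n | ~e = False
          ~e = False
Both conjuncts True, so the formula holds.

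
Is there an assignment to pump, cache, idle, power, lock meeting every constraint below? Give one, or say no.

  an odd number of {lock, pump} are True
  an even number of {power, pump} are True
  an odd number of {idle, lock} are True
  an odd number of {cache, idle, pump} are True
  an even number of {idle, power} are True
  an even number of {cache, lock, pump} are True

pump = True, cache = True, idle = True, power = True, lock = False

{lock, pump}: 1 true → odd ✓
{power, pump}: 2 true → even ✓
{idle, lock}: 1 true → odd ✓
{cache, idle, pump}: 3 true → odd ✓
{idle, power}: 2 true → even ✓
{cache, lock, pump}: 2 true → even ✓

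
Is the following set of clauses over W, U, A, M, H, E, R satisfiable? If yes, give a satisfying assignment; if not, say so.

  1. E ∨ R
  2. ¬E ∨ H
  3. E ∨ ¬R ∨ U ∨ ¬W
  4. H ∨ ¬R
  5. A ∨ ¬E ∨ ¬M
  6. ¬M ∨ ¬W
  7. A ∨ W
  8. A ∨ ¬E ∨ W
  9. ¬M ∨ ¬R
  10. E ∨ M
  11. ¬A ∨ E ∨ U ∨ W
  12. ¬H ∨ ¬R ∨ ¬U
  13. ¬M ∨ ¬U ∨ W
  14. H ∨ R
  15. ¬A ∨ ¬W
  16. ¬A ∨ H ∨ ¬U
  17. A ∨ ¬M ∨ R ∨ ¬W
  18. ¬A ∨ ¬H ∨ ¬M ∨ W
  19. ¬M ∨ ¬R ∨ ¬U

W = True, U = True, A = False, M = False, H = True, E = True, R = False

Set W = True.
  then (¬M ∨ ¬W) forces M = False.
  then (E ∨ M) forces E = True.
  then (¬A ∨ ¬W) forces A = False.
  then (¬E ∨ H) forces H = True.
Set U = True.
  then (¬H ∨ ¬R ∨ ¬U) forces R = False.
All clauses satisfied.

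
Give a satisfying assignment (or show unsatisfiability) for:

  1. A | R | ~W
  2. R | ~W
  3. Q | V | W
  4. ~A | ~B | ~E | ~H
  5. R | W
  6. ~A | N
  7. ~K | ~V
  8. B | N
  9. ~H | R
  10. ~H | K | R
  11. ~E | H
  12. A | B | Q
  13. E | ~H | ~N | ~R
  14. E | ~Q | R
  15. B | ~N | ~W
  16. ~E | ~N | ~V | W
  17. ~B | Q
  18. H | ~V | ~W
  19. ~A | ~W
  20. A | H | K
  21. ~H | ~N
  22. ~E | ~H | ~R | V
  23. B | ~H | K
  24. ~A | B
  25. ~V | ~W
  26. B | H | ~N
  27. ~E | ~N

A = False, K = False, H = True, R = True, N = False, W = False, E = False, V = False, B = True, Q = True

Set A = False.
Set K = False.
  then (A | H | K) forces H = True.
  then (~H | ~N) forces N = False.
  then (B | ~H | K) forces B = True.
  then (~H | R) forces R = True.
  then (~B | Q) forces Q = True.
Set W = False.
Set E = False.
Set V = False.
All clauses satisfied.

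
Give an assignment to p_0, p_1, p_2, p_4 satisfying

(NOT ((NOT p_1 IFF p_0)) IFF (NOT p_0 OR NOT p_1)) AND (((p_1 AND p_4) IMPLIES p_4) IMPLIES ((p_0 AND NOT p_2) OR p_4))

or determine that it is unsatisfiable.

p_0 = False, p_1 = False, p_2 = False, p_4 = True

  NOT ((NOT p_1 IFF p_0)) IFF (NOT p_0 OR NOT p_1) = True
    NOT ((NOT p_1 IFF p_0)) = True
      NOT p_1 IFF p_0 = False
        NOT p_1 = True
    NOT p_0 OR NOT p_1 = True
      NOT p_0 = True
      NOT p_1 = True
  ((p_1 AND p_4) IMPLIES p_4) IMPLIES ((p_0 AND NOT p_2) OR p_4) = True
    (p_1 AND p_4) IMPLIES p_4 = True
      p_1 AND p_4 = False
    (p_0 AND NOT p_2) OR p_4 = True
      p_0 AND NOT p_2 = False
        NOT p_2 = True
Both conjuncts True, so the formula holds.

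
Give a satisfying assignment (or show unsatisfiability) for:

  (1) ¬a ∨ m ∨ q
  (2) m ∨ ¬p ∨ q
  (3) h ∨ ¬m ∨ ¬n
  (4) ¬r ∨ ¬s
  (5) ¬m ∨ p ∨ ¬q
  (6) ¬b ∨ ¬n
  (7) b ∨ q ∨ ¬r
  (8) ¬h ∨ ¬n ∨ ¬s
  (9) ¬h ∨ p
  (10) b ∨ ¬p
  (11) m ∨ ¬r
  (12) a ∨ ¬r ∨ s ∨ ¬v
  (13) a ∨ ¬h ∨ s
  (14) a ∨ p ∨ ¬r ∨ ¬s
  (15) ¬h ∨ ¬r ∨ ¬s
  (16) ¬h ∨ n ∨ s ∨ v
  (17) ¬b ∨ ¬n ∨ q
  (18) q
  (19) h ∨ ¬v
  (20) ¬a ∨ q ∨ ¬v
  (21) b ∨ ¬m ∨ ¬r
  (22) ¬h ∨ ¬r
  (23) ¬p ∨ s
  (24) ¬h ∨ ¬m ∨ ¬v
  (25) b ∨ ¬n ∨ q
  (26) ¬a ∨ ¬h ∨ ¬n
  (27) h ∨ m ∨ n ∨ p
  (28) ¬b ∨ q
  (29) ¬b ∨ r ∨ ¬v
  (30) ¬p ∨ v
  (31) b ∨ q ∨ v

v = False, m = False, r = False, h = False, a = True, n = True, q = True, p = False, b = False, s = False

Unit clause (q) forces q = True.
Set v = False.
  then (¬p ∨ v) forces p = False.
  then (¬m ∨ p ∨ ¬q) forces m = False.
  then (¬h ∨ p) forces h = False.
  then (m ∨ ¬r) forces r = False.
  then (h ∨ m ∨ n ∨ p) forces n = True.
  then (¬b ∨ ¬n) forces b = False.
Set a = True.
Set s = False.
All clauses satisfied.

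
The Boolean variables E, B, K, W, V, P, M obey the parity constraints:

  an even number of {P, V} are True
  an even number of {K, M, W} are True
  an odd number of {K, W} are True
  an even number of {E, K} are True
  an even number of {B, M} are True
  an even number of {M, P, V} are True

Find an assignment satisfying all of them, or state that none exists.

Adding constraints 1, 2, 3, 6 mod 2: every variable appears an even number of times on the left, so the left side is 0.
But the right sides sum to 1 (mod 2). 0 ≠ 1 — the system is inconsistent.

Unsatisfiable — no assignment works.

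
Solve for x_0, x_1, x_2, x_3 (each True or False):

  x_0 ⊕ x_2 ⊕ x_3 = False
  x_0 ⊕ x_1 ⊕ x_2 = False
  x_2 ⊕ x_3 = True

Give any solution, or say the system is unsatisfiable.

x_0=T, x_1=T, x_2=F, x_3=T

x_0 ⊕ x_2 ⊕ x_3 = T ⊕ F ⊕ T = False ✓
x_0 ⊕ x_1 ⊕ x_2 = T ⊕ T ⊕ F = False ✓
x_2 ⊕ x_3 = F ⊕ T = True ✓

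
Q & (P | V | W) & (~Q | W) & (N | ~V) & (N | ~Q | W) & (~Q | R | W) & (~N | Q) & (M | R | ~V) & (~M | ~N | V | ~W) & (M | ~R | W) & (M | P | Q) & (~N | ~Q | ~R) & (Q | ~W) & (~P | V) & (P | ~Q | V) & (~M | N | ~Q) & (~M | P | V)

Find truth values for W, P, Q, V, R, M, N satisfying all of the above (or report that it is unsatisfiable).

W=T; P=T; Q=T; V=T; R=F; M=T; N=T

Unit clause (Q) forces Q = True.
In (~Q | W) only W is left, so W = True.
Set P = True.
  then (~P | V) forces V = True.
  then (N | ~V) forces N = True.
  then (~N | ~Q | ~R) forces R = False.
  then (M | R | ~V) forces M = True.
All clauses satisfied.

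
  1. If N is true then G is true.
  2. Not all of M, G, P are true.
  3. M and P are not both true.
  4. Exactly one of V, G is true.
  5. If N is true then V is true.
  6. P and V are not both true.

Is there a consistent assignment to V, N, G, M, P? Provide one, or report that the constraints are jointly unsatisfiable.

V: True; N: False; G: False; M: False; P: False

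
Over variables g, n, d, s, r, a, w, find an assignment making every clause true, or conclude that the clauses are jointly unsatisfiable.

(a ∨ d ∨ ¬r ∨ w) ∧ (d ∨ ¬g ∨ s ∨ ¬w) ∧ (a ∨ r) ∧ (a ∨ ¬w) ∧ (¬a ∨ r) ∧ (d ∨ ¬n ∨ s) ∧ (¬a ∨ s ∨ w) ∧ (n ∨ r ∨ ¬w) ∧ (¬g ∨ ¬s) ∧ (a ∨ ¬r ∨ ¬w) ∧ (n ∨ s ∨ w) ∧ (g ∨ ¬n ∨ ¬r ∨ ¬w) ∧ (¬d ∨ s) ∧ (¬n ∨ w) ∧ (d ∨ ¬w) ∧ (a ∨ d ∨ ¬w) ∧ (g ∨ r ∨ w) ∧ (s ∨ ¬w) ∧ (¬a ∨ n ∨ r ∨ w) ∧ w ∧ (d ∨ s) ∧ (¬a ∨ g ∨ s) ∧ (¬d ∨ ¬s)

UNSATISFIABLE

Case d = True:
  (¬d ∨ s) forces s = True.
  Clause (¬d ∨ ¬s) is falsified — contradiction.
Case d = False:
  (d ∨ ¬w) forces w = False.
  Clause (w) is falsified — contradiction.
Both cases fail, so the formula is unsatisfiable.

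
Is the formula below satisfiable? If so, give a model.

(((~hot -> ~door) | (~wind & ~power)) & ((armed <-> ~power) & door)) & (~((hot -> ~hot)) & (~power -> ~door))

wind = False, door = True, power = True, armed = False, hot = True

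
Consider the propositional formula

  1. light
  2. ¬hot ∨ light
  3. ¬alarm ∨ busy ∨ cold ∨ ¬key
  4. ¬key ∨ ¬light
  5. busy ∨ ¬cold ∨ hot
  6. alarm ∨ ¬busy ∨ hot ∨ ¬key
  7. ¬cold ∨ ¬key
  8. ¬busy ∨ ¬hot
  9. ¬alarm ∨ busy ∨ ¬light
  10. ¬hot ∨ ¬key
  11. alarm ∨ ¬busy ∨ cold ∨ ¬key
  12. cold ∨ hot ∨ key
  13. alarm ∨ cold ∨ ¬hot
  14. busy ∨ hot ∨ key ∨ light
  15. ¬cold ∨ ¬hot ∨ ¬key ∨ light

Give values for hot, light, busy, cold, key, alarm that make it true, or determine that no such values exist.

hot=T, light=T, busy=F, cold=T, key=F, alarm=F

Unit clause (light) forces light = True.
In (¬key ∨ ¬light) only ¬key is left, so key = False.
Set hot = True.
  then (¬busy ∨ ¬hot) forces busy = False.
  then (¬alarm ∨ busy ∨ ¬light) forces alarm = False.
  then (alarm ∨ cold ∨ ¬hot) forces cold = True.
All clauses satisfied.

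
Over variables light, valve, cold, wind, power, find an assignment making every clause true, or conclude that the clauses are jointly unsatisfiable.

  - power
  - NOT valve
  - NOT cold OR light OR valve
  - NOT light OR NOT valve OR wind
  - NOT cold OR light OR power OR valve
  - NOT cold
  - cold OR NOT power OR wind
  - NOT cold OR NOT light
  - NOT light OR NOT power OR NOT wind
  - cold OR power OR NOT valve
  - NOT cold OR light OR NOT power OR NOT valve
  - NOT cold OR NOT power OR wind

Unit clause (power) forces power = True.
Unit clause (NOT valve) forces valve = False.
Unit clause (NOT cold) forces cold = False.
In (cold OR NOT power OR wind) only wind is left, so wind = True.
In (NOT light OR NOT power OR NOT wind) only NOT light is left, so light = False.
All clauses satisfied.

light = False; valve = False; cold = False; wind = True; power = True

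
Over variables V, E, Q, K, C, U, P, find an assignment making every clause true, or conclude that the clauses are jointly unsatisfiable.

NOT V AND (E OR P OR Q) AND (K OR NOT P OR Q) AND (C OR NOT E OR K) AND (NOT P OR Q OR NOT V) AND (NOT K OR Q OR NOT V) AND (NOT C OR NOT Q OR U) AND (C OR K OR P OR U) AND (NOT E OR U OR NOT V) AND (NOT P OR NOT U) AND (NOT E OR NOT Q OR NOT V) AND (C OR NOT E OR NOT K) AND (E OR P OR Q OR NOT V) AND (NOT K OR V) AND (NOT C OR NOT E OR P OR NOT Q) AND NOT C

V=F, E=F, Q=T, K=F, C=F, U=F, P=T

Unit clause (NOT V) forces V = False.
In (NOT K OR V) only NOT K is left, so K = False.
Unit clause (NOT C) forces C = False.
In (C OR NOT E OR K) only NOT E is left, so E = False.
Set Q = True.
Set U = False.
  then (C OR K OR P OR U) forces P = True.
All clauses satisfied.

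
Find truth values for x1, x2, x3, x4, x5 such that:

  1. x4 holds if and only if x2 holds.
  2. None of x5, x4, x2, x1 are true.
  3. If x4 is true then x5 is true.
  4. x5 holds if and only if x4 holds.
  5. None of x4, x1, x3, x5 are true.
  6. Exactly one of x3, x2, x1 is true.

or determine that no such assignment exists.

No satisfying assignment exists.

Case x1 = True:
  Constraint (2) is violated (x1=T) — contradiction.
Case x1 = False:
  (2) forces x5 = False.
  (2) forces x4 = False.
  (1) with x4=F forces x2 = False.
  (5) forces x3 = False.
  Constraint (6) is violated (x3=F, x2=F, x1=F) — contradiction.
Both cases fail — unsatisfiable.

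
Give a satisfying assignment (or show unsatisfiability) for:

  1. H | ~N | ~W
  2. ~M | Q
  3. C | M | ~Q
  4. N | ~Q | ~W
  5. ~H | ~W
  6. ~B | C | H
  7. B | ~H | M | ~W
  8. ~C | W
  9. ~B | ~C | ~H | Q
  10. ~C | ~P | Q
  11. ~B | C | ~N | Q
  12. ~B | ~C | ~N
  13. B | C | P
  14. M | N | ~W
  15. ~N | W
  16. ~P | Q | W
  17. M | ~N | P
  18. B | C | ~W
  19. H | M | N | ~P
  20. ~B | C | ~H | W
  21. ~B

W=F, Q=T, H=F, M=T, N=F, P=T, B=F, C=F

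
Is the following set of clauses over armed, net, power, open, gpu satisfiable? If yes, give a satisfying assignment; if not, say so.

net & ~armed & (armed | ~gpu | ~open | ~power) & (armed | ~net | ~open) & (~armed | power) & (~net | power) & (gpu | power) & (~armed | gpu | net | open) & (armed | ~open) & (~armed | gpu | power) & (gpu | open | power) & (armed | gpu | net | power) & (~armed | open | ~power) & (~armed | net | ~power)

armed=F, net=T, power=T, open=F, gpu=F

Unit clause (net) forces net = True.
Unit clause (~armed) forces armed = False.
In (armed | ~net | ~open) only ~open is left, so open = False.
In (~net | power) only power is left, so power = True.
Set gpu = False.
All clauses satisfied.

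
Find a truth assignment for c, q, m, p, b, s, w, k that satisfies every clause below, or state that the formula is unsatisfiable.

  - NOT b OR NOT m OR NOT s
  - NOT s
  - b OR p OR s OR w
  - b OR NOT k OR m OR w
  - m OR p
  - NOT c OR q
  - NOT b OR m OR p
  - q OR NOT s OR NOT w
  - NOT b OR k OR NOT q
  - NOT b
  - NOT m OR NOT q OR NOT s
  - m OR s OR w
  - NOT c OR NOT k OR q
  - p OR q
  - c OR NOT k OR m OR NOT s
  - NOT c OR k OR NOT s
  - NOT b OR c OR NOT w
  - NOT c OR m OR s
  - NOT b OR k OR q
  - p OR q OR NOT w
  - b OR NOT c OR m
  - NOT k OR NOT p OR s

c = True, q = True, m = True, p = True, b = False, s = False, w = False, k = False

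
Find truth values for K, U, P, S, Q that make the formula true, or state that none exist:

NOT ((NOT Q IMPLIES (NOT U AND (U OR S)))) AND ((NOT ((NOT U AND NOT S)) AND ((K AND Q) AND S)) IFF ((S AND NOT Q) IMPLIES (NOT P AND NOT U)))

K: False, U: True, P: True, S: True, Q: False

  NOT ((NOT Q IMPLIES (NOT U AND (U OR S)))) = True
    NOT Q IMPLIES (NOT U AND (U OR S)) = False
      NOT Q = True
      NOT U AND (U OR S) = False
        NOT U = False
        U OR S = True
  (NOT ((NOT U AND NOT S)) AND ((K AND Q) AND S)) IFF ((S AND NOT Q) IMPLIES (NOT P AND NOT U)) = True
    NOT ((NOT U AND NOT S)) AND ((K AND Q) AND S) = False
      NOT ((NOT U AND NOT S)) = True
        NOT U AND NOT S = False
          NOT U = False
          NOT S = False
      (K AND Q) AND S = False
        K AND Q = False
    (S AND NOT Q) IMPLIES (NOT P AND NOT U) = False
      S AND NOT Q = True
        NOT Q = True
      NOT P AND NOT U = False
        NOT P = False
        NOT U = False
Both conjuncts True, so the formula holds.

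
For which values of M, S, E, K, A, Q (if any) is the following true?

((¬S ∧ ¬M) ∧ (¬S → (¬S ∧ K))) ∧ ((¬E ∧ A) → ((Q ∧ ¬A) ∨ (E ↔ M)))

M: False, S: False, E: False, K: True, A: True, Q: False

  (¬S ∧ ¬M) ∧ (¬S → (¬S ∧ K)) = True
    ¬S ∧ ¬M = True
      ¬S = True
      ¬M = True
    ¬S → (¬S ∧ K) = True
      ¬S = True
      ¬S ∧ K = True
        ¬S = True
  (¬E ∧ A) → ((Q ∧ ¬A) ∨ (E ↔ M)) = True
    ¬E ∧ A = True
      ¬E = True
    (Q ∧ ¬A) ∨ (E ↔ M) = True
      Q ∧ ¬A = False
        ¬A = False
      E ↔ M = True
Both conjuncts True, so the formula holds.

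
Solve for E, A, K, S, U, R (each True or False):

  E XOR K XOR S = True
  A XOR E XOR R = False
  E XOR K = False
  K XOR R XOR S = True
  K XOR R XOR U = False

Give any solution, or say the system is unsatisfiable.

E: False, A: False, K: False, S: True, U: False, R: False

E XOR K XOR S = F XOR F XOR T = True ✓
A XOR E XOR R = F XOR F XOR F = False ✓
E XOR K = F XOR F = False ✓
K XOR R XOR S = F XOR F XOR T = True ✓
K XOR R XOR U = F XOR F XOR F = False ✓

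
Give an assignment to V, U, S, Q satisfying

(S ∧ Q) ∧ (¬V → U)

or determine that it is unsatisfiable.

V = True, U = True, S = True, Q = True

  S ∧ Q = True
  ¬V → U = True
    ¬V = False
Both conjuncts True, so the formula holds.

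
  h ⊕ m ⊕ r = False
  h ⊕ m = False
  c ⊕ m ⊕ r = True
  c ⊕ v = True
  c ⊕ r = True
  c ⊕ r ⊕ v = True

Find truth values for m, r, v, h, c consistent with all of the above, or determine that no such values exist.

m = False; r = False; v = False; h = False; c = True

h ⊕ m ⊕ r = F ⊕ F ⊕ F = False ✓
h ⊕ m = F ⊕ F = False ✓
c ⊕ m ⊕ r = T ⊕ F ⊕ F = True ✓
c ⊕ v = T ⊕ F = True ✓
c ⊕ r = T ⊕ F = True ✓
c ⊕ r ⊕ v = T ⊕ F ⊕ F = True ✓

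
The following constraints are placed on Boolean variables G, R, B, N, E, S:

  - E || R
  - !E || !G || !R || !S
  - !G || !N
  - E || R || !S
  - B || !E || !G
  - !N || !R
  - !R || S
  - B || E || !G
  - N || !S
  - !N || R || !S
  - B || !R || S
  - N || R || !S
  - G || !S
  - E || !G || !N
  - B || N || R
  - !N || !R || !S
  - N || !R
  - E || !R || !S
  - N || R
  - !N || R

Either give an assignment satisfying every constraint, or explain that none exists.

UNSATISFIABLE

Case R = True:
  (!N || !R) forces N = False.
  Clause (N || !R) is falsified — contradiction.
Case R = False:
  (E || R) forces E = True.
  (N || R) forces N = True.
  Clause (!N || R) is falsified — contradiction.
Both cases fail, so the formula is unsatisfiable.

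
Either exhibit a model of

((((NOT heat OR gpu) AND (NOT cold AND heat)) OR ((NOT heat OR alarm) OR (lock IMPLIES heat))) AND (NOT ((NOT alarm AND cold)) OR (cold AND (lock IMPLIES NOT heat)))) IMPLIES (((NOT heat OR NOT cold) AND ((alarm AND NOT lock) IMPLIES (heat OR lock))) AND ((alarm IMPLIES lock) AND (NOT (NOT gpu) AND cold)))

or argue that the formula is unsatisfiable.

alarm: False, cold: True, heat: False, lock: False, gpu: True

  ((((NOT heat OR gpu) AND (NOT cold AND heat)) OR ((NOT heat OR alarm) OR (lock IMPLIES heat))) AND (NOT ((NOT alarm AND cold)) OR (cold AND (lock IMPLIES NOT heat)))) IMPLIES (((NOT heat OR NOT cold) AND ((alarm AND NOT lock) IMPLIES (heat OR lock))) AND ((alarm IMPLIES lock) AND (NOT (NOT gpu) AND cold))) = True
    (((NOT heat OR gpu) AND (NOT cold AND heat)) OR ((NOT heat OR alarm) OR (lock IMPLIES heat))) AND (NOT ((NOT alarm AND cold)) OR (cold AND (lock IMPLIES NOT heat))) = True
      ((NOT heat OR gpu) AND (NOT cold AND heat)) OR ((NOT heat OR alarm) OR (lock IMPLIES heat)) = True
        (NOT heat OR gpu) AND (NOT cold AND heat) = False
          NOT heat OR gpu = True
            NOT heat = True
          NOT cold AND heat = False
            NOT cold = False
        (NOT heat OR alarm) OR (lock IMPLIES heat) = True
          NOT heat OR alarm = True
            NOT heat = True
          lock IMPLIES heat = True
      NOT ((NOT alarm AND cold)) OR (cold AND (lock IMPLIES NOT heat)) = True
        NOT ((NOT alarm AND cold)) = False
          NOT alarm AND cold = True
            NOT alarm = True
        cold AND (lock IMPLIES NOT heat) = True
          lock IMPLIES NOT heat = True
            NOT heat = True
    ((NOT heat OR NOT cold) AND ((alarm AND NOT lock) IMPLIES (heat OR lock))) AND ((alarm IMPLIES lock) AND (NOT (NOT gpu) AND cold)) = True
      (NOT heat OR NOT cold) AND ((alarm AND NOT lock) IMPLIES (heat OR lock)) = True
        NOT heat OR NOT cold = True
          NOT heat = True
          NOT cold = False
        (alarm AND NOT lock) IMPLIES (heat OR lock) = True
          alarm AND NOT lock = False
            NOT lock = True
          heat OR lock = False
      (alarm IMPLIES lock) AND (NOT (NOT gpu) AND cold) = True
        alarm IMPLIES lock = True
        NOT (NOT gpu) AND cold = True
          NOT (NOT gpu) = True
            NOT gpu = False
The formula evaluates to True.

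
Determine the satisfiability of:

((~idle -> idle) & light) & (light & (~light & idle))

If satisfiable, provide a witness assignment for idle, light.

Unsatisfiable

Case light = True: the conjunct ~light is False.
Case light = False: the conjunct light is False.
Both cases fail — unsatisfiable.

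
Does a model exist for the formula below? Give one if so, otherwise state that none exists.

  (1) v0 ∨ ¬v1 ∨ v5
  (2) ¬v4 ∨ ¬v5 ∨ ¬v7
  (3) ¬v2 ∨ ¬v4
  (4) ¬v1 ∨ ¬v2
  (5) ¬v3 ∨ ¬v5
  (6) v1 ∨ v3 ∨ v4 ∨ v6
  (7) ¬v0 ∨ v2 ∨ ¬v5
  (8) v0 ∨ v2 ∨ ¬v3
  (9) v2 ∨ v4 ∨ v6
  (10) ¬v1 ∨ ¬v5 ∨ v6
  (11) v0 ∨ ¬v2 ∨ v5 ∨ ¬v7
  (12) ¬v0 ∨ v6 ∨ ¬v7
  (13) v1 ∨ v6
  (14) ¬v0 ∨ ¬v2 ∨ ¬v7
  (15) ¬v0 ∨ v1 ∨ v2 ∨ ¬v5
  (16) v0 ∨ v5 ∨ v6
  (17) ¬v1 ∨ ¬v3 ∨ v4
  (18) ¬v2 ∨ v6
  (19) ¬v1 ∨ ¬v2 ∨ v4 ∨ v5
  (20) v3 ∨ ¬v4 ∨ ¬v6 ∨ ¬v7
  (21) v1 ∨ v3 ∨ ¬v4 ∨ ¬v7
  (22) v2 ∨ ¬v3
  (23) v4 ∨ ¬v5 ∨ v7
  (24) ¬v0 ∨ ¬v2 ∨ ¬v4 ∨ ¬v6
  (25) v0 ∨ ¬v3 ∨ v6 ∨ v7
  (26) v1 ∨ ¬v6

v0 = False, v1 = True, v2 = False, v3 = False, v4 = False, v5 = True, v6 = True, v7 = True

Set v0 = False.
Try v1 = False:
  (v1 ∨ v6) forces v6 = True.
  clause (v1 ∨ ¬v6) is falsified — backtrack.
So v1 = True.
  then (v0 ∨ ¬v1 ∨ v5) forces v5 = True.
  then (¬v1 ∨ ¬v2) forces v2 = False.
  then (¬v3 ∨ ¬v5) forces v3 = False.
  then (¬v1 ∨ ¬v5 ∨ v6) forces v6 = True.
Set v4 = False.
  then (v4 ∨ ¬v5 ∨ v7) forces v7 = True.
All clauses satisfied.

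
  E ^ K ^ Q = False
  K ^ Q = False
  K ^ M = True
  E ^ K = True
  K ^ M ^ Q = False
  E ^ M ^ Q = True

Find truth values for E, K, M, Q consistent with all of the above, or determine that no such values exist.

E = False, K = True, M = False, Q = True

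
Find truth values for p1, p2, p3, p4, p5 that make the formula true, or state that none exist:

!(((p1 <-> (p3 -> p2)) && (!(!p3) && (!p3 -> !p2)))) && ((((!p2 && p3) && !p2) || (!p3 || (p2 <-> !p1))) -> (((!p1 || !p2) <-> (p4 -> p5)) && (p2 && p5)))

p1=F; p2=T; p3=T; p4=T; p5=T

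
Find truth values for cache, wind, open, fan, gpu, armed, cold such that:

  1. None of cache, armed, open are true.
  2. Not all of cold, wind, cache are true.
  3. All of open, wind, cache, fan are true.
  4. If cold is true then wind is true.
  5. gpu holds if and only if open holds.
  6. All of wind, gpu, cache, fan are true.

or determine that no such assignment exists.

The formula is unsatisfiable.

Case cache = True:
  Constraint (1) is violated (cache=T) — contradiction.
Case cache = False:
  Constraint (3) is violated (cache=F) — contradiction.
Both cases fail — unsatisfiable.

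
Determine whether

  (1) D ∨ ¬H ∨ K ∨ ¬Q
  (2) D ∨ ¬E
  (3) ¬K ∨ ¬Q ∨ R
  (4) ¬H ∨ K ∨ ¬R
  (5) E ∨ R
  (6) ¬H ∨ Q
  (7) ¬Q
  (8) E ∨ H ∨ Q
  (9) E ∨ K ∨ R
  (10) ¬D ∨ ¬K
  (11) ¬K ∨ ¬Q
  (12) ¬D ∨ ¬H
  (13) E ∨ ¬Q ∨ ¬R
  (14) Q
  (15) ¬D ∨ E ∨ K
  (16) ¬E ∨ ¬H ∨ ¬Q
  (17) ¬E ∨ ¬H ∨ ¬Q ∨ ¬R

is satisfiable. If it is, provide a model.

Case Q = True:
  Clause (¬Q) is falsified — contradiction.
Case Q = False:
  Clause (Q) is falsified — contradiction.
Both cases fail, so the formula is unsatisfiable.

Unsatisfiable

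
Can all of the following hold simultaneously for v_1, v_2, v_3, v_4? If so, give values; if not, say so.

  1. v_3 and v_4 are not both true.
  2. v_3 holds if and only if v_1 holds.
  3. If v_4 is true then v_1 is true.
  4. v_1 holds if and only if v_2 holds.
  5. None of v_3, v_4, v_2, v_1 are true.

v_1: False; v_2: False; v_3: False; v_4: False

  (1) v_3=F, v_4=F — not both ✓
  (2) v_3=F, v_1=F — same ✓
  (3) v_4=F ⇒ v_1: vacuous ✓
  (4) v_1=F, v_2=F — same ✓
  (5) {v_3, v_4, v_2, v_1}: 0 true — none ✓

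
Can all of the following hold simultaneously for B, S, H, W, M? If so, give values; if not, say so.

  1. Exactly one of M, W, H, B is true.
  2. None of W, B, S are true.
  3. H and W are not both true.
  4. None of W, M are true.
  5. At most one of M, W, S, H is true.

B: False, S: False, H: True, W: False, M: False

  (1) {M, W, H, B}: 1 true — exactly one ✓
  (2) {W, B, S}: 0 true — none ✓
  (3) H=T, W=F — not both ✓
  (4) {W, M}: 0 true — none ✓
  (5) {M, W, S, H}: 1 true — at most one ✓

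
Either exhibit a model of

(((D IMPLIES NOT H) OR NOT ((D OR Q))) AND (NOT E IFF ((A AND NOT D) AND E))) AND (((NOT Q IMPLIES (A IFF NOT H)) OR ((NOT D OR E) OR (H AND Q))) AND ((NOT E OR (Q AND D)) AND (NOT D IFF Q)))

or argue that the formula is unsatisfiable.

Case E = True: the formula simplifies to (((D IMPLIES NOT H) OR NOT ((D OR Q))) AND NOT ((A AND NOT D))) AND ((Q AND D) AND (NOT D IFF Q)).
  D = True: simplifies to NOT H AND (Q AND NOT Q).
    Q = True: the conjunct NOT Q is False.
    Q = False: the conjunct Q is False.
  D = False: the conjunct D is False.
Case E = False: the conjunct NOT E IFF ((A AND NOT D) AND E) becomes NOT False IFF ((A AND NOT D) AND False) = False.
Both cases fail — unsatisfiable.

Unsatisfiable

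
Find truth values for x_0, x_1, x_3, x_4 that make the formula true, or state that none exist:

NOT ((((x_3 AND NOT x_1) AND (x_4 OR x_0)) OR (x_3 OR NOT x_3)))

Case x_3 = True: the formula becomes NOT (((NOT x_1 AND (x_4 OR x_0)) OR True)) = False.
Case x_3 = False: the formula becomes NOT ((False OR True)) = False.
Both cases fail — unsatisfiable.

UNSATISFIABLE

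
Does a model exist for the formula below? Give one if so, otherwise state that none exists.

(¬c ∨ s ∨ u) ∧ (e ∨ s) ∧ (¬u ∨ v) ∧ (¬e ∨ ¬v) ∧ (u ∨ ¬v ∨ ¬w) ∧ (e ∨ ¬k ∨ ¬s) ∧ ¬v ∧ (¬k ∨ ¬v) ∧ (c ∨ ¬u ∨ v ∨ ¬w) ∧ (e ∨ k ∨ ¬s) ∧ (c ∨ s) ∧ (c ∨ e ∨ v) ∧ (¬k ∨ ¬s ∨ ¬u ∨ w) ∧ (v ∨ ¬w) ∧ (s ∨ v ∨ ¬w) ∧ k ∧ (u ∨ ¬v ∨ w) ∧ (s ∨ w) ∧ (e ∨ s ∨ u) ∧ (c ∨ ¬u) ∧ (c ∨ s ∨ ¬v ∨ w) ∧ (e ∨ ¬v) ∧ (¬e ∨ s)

Unit clause (¬v) forces v = False.
In (v ∨ ¬w) only ¬w is left, so w = False.
Unit clause (k) forces k = True.
In (s ∨ w) only s is left, so s = True.
In (¬u ∨ v) only ¬u is left, so u = False.
In (e ∨ ¬k ∨ ¬s) only e is left, so e = True.
Set c = True.
All clauses satisfied.

v=F, u=F, e=T, w=F, s=T, c=T, k=T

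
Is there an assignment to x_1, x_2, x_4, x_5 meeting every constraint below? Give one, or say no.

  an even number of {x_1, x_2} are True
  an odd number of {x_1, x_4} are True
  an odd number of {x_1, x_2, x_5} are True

x_1 = False; x_2 = False; x_4 = True; x_5 = True

{x_1, x_2}: 0 true → even ✓
{x_1, x_4}: 1 true → odd ✓
{x_1, x_2, x_5}: 1 true → odd ✓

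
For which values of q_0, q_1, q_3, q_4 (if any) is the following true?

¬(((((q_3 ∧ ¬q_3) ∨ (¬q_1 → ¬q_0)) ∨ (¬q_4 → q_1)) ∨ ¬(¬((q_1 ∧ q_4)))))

q_0 = True, q_1 = False, q_3 = True, q_4 = False

  ¬(((((q_3 ∧ ¬q_3) ∨ (¬q_1 → ¬q_0)) ∨ (¬q_4 → q_1)) ∨ ¬(¬((q_1 ∧ q_4))))) = True
    (((q_3 ∧ ¬q_3) ∨ (¬q_1 → ¬q_0)) ∨ (¬q_4 → q_1)) ∨ ¬(¬((q_1 ∧ q_4))) = False
      ((q_3 ∧ ¬q_3) ∨ (¬q_1 → ¬q_0)) ∨ (¬q_4 → q_1) = False
        (q_3 ∧ ¬q_3) ∨ (¬q_1 → ¬q_0) = False
          q_3 ∧ ¬q_3 = False
            ¬q_3 = False
          ¬q_1 → ¬q_0 = False
            ¬q_1 = True
            ¬q_0 = False
        ¬q_4 → q_1 = False
          ¬q_4 = True
      ¬(¬((q_1 ∧ q_4))) = False
        ¬((q_1 ∧ q_4)) = True
          q_1 ∧ q_4 = False
The formula evaluates to True.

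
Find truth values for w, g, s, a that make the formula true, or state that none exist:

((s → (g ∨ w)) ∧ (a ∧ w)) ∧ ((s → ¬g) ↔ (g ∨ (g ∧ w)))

w: True, g: True, s: False, a: True

  (s → (g ∨ w)) ∧ (a ∧ w) = True
    s → (g ∨ w) = True
      g ∨ w = True
    a ∧ w = True
  (s → ¬g) ↔ (g ∨ (g ∧ w)) = True
    s → ¬g = True
      ¬g = False
    g ∨ (g ∧ w) = True
      g ∧ w = True
Both conjuncts True, so the formula holds.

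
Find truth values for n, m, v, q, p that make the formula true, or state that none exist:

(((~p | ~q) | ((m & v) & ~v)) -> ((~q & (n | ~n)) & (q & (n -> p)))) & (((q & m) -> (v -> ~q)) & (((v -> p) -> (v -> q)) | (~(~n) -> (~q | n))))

n = True, m = True, v = False, q = True, p = True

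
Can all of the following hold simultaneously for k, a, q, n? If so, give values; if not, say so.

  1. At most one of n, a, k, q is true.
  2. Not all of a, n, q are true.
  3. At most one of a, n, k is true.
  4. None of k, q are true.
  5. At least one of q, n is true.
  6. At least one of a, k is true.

The formula is unsatisfiable.

Case k = True:
  Constraint (4) is violated (k=T) — contradiction.
Case k = False:
  (4) forces q = False.
  (5) with q=F forces n = True.
  (1) with n=T forces a = False.
  Constraint (6) is violated (a=F, k=F) — contradiction.
Both cases fail — unsatisfiable.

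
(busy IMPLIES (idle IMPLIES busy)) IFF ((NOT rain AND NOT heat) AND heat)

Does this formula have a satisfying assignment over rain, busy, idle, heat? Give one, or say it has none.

Case heat = True: the formula simplifies to NOT ((busy IMPLIES (idle IMPLIES busy))).
  busy = True: this becomes NOT ((True IMPLIES True)) = False.
  busy = False: this becomes NOT ((False IMPLIES NOT idle)) = False.
Case heat = False: the formula simplifies to NOT ((busy IMPLIES (idle IMPLIES busy))).
  busy = True: this becomes NOT ((True IMPLIES True)) = False.
  busy = False: this becomes NOT ((False IMPLIES NOT idle)) = False.
Both cases fail — unsatisfiable.

The formula is unsatisfiable.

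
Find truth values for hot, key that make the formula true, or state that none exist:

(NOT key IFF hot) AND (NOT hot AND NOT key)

No satisfying assignment exists.

Case hot = True: the conjunct NOT hot is False.
Case hot = False: the formula simplifies to key AND NOT key.
  key = True: the conjunct NOT key is False.
  key = False: the conjunct key is False.
Both cases fail — unsatisfiable.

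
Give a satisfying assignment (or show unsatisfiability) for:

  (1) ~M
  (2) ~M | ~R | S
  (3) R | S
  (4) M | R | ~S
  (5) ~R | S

Unit clause (~M) forces M = False.
Try S = False:
  (R | S) forces R = True.
  clause (~R | S) is falsified — backtrack.
So S = True.
  then (M | R | ~S) forces R = True.
All clauses satisfied.

S = True, M = False, R = True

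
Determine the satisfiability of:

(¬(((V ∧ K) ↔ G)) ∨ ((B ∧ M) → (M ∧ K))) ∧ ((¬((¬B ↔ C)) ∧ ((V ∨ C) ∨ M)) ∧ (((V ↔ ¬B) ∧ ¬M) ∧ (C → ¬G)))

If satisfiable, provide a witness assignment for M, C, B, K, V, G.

M: False, C: True, B: True, K: True, V: False, G: False

  ¬(((V ∧ K) ↔ G)) ∨ ((B ∧ M) → (M ∧ K)) = True
    ¬(((V ∧ K) ↔ G)) = False
      (V ∧ K) ↔ G = True
        V ∧ K = False
    (B ∧ M) → (M ∧ K) = True
      B ∧ M = False
      M ∧ K = False
  (¬((¬B ↔ C)) ∧ ((V ∨ C) ∨ M)) ∧ (((V ↔ ¬B) ∧ ¬M) ∧ (C → ¬G)) = True
    ¬((¬B ↔ C)) ∧ ((V ∨ C) ∨ M) = True
      ¬((¬B ↔ C)) = True
        ¬B ↔ C = False
          ¬B = False
      (V ∨ C) ∨ M = True
        V ∨ C = True
    ((V ↔ ¬B) ∧ ¬M) ∧ (C → ¬G) = True
      (V ↔ ¬B) ∧ ¬M = True
        V ↔ ¬B = True
          ¬B = False
        ¬M = True
      C → ¬G = True
        ¬G = True
Both conjuncts True, so the formula holds.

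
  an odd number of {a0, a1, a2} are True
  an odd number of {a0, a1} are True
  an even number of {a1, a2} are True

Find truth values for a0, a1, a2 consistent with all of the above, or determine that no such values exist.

a0 = True, a1 = False, a2 = False

{a0, a1, a2}: 1 true → odd ✓
{a0, a1}: 1 true → odd ✓
{a1, a2}: 0 true → even ✓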